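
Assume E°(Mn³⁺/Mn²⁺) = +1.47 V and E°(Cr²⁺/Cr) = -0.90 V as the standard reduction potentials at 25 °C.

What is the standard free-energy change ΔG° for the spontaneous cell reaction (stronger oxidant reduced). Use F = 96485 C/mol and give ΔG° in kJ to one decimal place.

Mn³⁺/Mn²⁺ (E° = +1.47 V) is the cathode; Cr²⁺/Cr (E° = -0.90 V) is the anode, so E°cell = +2.37 V.
Balancing electrons gives n = 2 (lcm of 1 and 2).
ΔG° = −nFE° = −(2)(96485)(+2.37) = -457,339 J = -457.3 kJ.

-457.3 kJ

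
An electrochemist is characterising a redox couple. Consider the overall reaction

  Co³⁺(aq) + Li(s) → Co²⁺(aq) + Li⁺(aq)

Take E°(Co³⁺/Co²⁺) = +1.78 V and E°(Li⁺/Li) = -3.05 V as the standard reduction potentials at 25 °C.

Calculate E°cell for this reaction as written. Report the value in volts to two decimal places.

+4.83 V

The Co³⁺/Co²⁺ couple has the higher reduction potential, so it is the cathode; Li⁺/Li is oxidised at the anode.
E°cell = E°(cathode) − E°(anode) = (+1.78) − (-3.05) = +4.83 V.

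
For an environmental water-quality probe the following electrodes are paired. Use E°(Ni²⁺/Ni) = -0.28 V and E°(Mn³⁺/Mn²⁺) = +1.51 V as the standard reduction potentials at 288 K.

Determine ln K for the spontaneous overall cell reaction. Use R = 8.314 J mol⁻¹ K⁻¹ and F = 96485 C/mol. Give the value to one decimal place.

Cathode: Mn³⁺/Mn²⁺; anode: Ni²⁺/Ni. E°cell = (+1.51) − (-0.28) = +1.79 V, with n = 2.
ΔG° = −nFE° = −RT ln K, so ln K = nFE°/(RT) = (2)(96485)(+1.79) / ((8.314)(288)) = 144.258.

144.3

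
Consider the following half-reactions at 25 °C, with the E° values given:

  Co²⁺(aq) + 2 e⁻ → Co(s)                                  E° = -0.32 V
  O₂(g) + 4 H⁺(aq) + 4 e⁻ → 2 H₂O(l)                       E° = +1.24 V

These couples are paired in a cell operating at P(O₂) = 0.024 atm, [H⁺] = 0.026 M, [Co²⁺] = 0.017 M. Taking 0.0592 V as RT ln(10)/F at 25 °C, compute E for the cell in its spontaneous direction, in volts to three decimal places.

O₂/H₂O is the cathode (higher E°), Co²⁺/Co the anode: E°cell = +1.24 − (-0.32) = +1.56 V, n = 4.
Overall: O₂(g) + 4 H⁺(aq) + 2 Co(s) → 2 H₂O(l) + 2 Co²⁺(aq)
Q = [Co²⁺]^2 / (P(O₂)·[H⁺]^4); log Q = 4.421.
E = E° − (0.0592/n) log Q = +1.56 − (0.0592/4)(4.421) = +1.495 V.

+1.495 V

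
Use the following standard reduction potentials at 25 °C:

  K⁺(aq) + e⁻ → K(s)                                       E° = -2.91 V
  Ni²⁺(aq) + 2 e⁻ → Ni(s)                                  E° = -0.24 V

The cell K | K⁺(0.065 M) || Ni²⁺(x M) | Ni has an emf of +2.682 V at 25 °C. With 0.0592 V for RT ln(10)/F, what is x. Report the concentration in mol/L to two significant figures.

Ni²⁺/Ni is the cathode, K⁺/K the anode: E°cell = +2.67 V, n = 2.
Overall reaction: Ni²⁺(aq) + 2 K(s) → Ni(s) + 2 K⁺(aq); Q = [K⁺]^2/[Ni²⁺]^1.
From E = E° − (0.0592/n) log Q: log Q = (E° − E)·n/0.0592 = (+2.67 − (+2.682))·2/0.0592 = -0.4054.
So 1·log[Ni²⁺] = 2·log(0.065) − log Q = -2.3742 − (-0.4054) = -1.9688; [Ni²⁺] = 10^(-1.9688) ≈ 0.011 M.

0.011 M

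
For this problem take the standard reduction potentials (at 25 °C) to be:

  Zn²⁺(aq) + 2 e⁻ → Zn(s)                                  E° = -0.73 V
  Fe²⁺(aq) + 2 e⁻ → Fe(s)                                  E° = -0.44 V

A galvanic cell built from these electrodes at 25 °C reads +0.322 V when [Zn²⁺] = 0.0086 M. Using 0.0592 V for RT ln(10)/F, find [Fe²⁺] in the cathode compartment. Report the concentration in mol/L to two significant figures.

Fe²⁺/Fe is the cathode, Zn²⁺/Zn the anode: E°cell = +0.29 V, n = 2.
Overall reaction: Fe²⁺(aq) + Zn(s) → Fe(s) + Zn²⁺(aq); Q = [Zn²⁺]^1/[Fe²⁺]^1.
From E = E° − (0.0592/n) log Q: log Q = (E° − E)·n/0.0592 = (+0.29 − (+0.322))·2/0.0592 = -1.0811.
So 1·log[Fe²⁺] = 1·log(0.0086) − log Q = -2.0655 − (-1.0811) = -0.9844; [Fe²⁺] = 10^(-0.9844) ≈ 0.10 M.

0.10 M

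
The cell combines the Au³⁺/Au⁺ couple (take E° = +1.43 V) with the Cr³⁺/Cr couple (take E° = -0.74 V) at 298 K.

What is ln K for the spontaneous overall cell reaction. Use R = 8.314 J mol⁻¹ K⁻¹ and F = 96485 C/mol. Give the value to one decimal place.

507.0

Cathode: Au³⁺/Au⁺; anode: Cr³⁺/Cr. E°cell = (+1.43) − (-0.74) = +2.17 V, with n = 6.
ΔG° = −nFE° = −RT ln K, so ln K = nFE°/(RT) = (6)(96485)(+2.17) / ((8.314)(298)) = 507.043.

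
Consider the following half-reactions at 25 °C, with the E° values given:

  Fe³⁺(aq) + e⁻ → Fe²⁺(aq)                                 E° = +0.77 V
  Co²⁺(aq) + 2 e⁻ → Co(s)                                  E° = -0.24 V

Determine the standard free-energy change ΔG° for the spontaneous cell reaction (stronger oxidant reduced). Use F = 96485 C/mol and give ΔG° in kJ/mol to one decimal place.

Fe³⁺/Fe²⁺ (E° = +0.77 V) is the cathode; Co²⁺/Co (E° = -0.24 V) is the anode, so E°cell = +1.01 V.
Balancing electrons gives n = 2 (lcm of 1 and 2).
ΔG° = −nFE° = −(2)(96485)(+1.01) = -194,900 J = -194.9 kJ/mol.

-194.9 kJ/mol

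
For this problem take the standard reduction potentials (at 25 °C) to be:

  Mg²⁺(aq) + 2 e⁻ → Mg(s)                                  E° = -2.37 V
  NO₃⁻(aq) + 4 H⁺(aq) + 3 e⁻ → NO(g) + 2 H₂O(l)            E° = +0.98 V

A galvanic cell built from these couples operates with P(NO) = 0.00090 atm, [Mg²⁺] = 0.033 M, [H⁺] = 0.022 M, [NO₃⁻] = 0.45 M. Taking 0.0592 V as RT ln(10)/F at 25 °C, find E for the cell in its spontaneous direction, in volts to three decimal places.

NO₃⁻/NO is the cathode (higher E°), Mg²⁺/Mg the anode: E°cell = +0.98 − (-2.37) = +3.35 V, n = 6.
Overall: 2 NO₃⁻(aq) + 8 H⁺(aq) + 3 Mg(s) → 2 NO(g) + 4 H₂O(l) + 3 Mg²⁺(aq)
Q = P(NO)^2·[Mg²⁺]^3 / ([NO₃⁻]^2·[H⁺]^8); log Q = 3.418.
E = E° − (0.0592/n) log Q = +3.35 − (0.0592/6)(3.418) = +3.316 V.

+3.316 V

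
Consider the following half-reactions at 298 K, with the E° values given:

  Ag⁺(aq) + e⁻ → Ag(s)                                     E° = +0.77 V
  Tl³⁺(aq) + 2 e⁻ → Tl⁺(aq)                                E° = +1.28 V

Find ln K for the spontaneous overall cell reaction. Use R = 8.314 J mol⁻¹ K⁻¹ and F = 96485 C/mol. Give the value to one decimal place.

39.7

Cathode: Tl³⁺/Tl⁺; anode: Ag⁺/Ag. E°cell = (+1.28) − (+0.77) = +0.51 V, with n = 2.
ΔG° = −nFE° = −RT ln K, so ln K = nFE°/(RT) = (2)(96485)(+0.51) / ((8.314)(298)) = 39.722.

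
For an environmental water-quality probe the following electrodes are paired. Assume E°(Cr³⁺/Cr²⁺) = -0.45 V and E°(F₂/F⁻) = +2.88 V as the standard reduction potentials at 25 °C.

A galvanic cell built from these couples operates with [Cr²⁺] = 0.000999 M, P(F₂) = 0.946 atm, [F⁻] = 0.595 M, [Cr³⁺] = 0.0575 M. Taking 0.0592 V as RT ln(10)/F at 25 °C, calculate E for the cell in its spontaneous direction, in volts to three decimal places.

F₂/F⁻ is the cathode (higher E°), Cr³⁺/Cr²⁺ the anode: E°cell = +2.88 − (-0.45) = +3.33 V, n = 2.
Overall: F₂(g) + 2 Cr²⁺(aq) → 2 F⁻(aq) + 2 Cr³⁺(aq)
Q = [F⁻]^2·[Cr³⁺]^2 / (P(F₂)·[Cr²⁺]^2); log Q = 3.093.
E = E° − (0.0592/n) log Q = +3.33 − (0.0592/2)(3.093) = +3.238 V.

+3.238 V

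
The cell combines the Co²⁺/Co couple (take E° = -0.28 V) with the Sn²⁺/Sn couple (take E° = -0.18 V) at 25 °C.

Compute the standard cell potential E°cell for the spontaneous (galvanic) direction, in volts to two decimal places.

The Sn²⁺/Sn couple has the higher reduction potential, so it is the cathode; Co²⁺/Co is oxidised at the anode.
E°cell = E°(cathode) − E°(anode) = (-0.18) − (-0.28) = +0.10 V.
Since E°cell > 0, the reaction is spontaneous under standard conditions.

+0.10 V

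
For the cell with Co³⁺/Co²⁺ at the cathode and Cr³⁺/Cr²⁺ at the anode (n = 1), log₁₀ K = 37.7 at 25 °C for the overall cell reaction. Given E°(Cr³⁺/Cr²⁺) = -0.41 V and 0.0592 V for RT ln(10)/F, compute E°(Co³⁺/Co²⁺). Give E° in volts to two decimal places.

+1.82 V

E°cell = (0.0592/n)·log K = (0.0592/1)(37.7) = +2.232 V.
Since Co³⁺/Co²⁺ is the cathode and Cr³⁺/Cr²⁺ the anode, E°cell = E°(Co³⁺/Co²⁺) − E°(Cr³⁺/Cr²⁺).
So E°(Co³⁺/Co²⁺) = E°cell + E°(Cr³⁺/Cr²⁺) = +2.232 + (-0.41) = +1.82 V.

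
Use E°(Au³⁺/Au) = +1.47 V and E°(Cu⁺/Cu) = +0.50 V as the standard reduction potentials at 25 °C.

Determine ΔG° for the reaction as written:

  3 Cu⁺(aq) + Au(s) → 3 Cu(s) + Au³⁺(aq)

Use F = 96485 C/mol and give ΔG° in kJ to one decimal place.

As written, Cu⁺/Cu is reduced (cathode) and Au³⁺/Au is oxidised (anode), so E°cell = (+0.50) − (+1.47) = -0.97 V.
Balancing electrons gives n = 3.
ΔG° = −nFE° = −(3)(96485)(-0.97) = 280,771 J = +280.8 kJ.

+280.8 kJ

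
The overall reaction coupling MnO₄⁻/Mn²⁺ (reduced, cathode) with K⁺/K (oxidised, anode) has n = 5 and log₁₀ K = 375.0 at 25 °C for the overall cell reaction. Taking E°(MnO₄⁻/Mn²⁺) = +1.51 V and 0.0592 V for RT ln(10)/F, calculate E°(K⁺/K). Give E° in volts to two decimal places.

-2.93 V

E°cell = (0.0592/n)·log K = (0.0592/5)(375.0) = +4.440 V.
Since MnO₄⁻/Mn²⁺ is the cathode and K⁺/K the anode, E°cell = E°(MnO₄⁻/Mn²⁺) − E°(K⁺/K).
So E°(K⁺/K) = E°(MnO₄⁻/Mn²⁺) − E°cell = (+1.51) − (+4.440) = -2.93 V.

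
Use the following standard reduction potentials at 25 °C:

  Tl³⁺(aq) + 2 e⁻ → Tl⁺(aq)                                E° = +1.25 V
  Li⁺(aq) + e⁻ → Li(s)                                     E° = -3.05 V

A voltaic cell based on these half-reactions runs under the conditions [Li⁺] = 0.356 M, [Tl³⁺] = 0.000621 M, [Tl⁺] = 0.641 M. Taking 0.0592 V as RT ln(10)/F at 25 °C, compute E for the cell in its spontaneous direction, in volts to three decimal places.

+4.237 V

Tl³⁺/Tl⁺ is the cathode (higher E°), Li⁺/Li the anode: E°cell = +1.25 − (-3.05) = +4.30 V, n = 2.
Overall: Tl³⁺(aq) + 2 Li(s) → Tl⁺(aq) + 2 Li⁺(aq)
Q = [Tl⁺]·[Li⁺]^2 / ([Tl³⁺]); log Q = 2.117.
E = E° − (0.0592/n) log Q = +4.30 − (0.0592/2)(2.117) = +4.237 V.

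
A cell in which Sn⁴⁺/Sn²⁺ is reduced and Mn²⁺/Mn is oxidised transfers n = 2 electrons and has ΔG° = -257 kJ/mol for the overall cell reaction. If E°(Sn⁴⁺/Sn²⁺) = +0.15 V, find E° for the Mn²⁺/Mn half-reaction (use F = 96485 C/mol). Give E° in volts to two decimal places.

-1.18 V

E°cell = −ΔG°/(nF) = −(-257×10³)/((2)(96485)) = +1.332 V.
Since Sn⁴⁺/Sn²⁺ is the cathode and Mn²⁺/Mn the anode, E°cell = E°(Sn⁴⁺/Sn²⁺) − E°(Mn²⁺/Mn).
So E°(Mn²⁺/Mn) = E°(Sn⁴⁺/Sn²⁺) − E°cell = (+0.15) − (+1.332) = -1.18 V.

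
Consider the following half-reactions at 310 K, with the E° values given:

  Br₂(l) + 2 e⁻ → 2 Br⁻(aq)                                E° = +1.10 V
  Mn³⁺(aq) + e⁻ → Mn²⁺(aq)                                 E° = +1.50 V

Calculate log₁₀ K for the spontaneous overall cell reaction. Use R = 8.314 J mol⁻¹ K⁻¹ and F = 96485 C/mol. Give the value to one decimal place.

13.0

Cathode: Mn³⁺/Mn²⁺; anode: Br₂/Br⁻. E°cell = (+1.50) − (+1.10) = +0.40 V, with n = 2.
ΔG° = −nFE° = −RT ln K, so ln K = nFE°/(RT) = (2)(96485)(+0.40) / ((8.314)(310)) = 29.949.
log₁₀ K = 29.949 / ln 10 = 13.0.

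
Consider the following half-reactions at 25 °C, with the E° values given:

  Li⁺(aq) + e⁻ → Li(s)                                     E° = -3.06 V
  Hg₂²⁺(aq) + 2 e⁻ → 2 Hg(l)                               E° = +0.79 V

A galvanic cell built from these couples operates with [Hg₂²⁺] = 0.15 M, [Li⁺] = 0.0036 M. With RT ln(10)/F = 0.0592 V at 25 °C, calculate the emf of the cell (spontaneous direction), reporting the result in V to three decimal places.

Hg₂²⁺/Hg is the cathode (higher E°), Li⁺/Li the anode: E°cell = +0.79 − (-3.06) = +3.85 V, n = 2.
Overall: Hg₂²⁺(aq) + 2 Li(s) → 2 Hg(l) + 2 Li⁺(aq)
Q = [Li⁺]^2 / ([Hg₂²⁺]); log Q = -4.063.
E = E° − (0.0592/n) log Q = +3.85 − (0.0592/2)(-4.063) = +3.970 V.

+3.970 V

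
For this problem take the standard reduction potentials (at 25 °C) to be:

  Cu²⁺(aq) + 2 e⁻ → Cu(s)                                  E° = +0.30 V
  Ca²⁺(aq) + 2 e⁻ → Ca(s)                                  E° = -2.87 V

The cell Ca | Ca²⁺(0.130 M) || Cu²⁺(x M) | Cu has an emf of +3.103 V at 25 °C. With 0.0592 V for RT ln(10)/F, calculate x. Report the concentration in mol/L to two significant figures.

Cu²⁺/Cu is the cathode, Ca²⁺/Ca the anode: E°cell = +3.17 V, n = 2.
Overall reaction: Cu²⁺(aq) + Ca(s) → Cu(s) + Ca²⁺(aq); Q = [Ca²⁺]^1/[Cu²⁺]^1.
From E = E° − (0.0592/n) log Q: log Q = (E° − E)·n/0.0592 = (+3.17 − (+3.103))·2/0.0592 = 2.2635.
So 1·log[Cu²⁺] = 1·log(0.13) − log Q = -0.8861 − (2.2635) = -3.1496; [Cu²⁺] = 10^(-3.1496) ≈ 0.00071 M.

0.00071 M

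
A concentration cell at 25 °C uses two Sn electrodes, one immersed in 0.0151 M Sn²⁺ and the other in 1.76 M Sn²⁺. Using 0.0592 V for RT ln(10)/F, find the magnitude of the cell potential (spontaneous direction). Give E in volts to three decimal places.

+0.061 V

For a concentration cell E°cell = 0. The 1.76 M side is the cathode (reduction is favoured where [Sn²⁺] is higher).
With n = 2, E = −(0.0592/2) log([Sn²⁺]ₐₙ/[Sn²⁺]꜀ₐₜ) = −(0.0592/2) log(0.0151/1.76) = −(0.0592/2)(-2.067) = +0.061 V.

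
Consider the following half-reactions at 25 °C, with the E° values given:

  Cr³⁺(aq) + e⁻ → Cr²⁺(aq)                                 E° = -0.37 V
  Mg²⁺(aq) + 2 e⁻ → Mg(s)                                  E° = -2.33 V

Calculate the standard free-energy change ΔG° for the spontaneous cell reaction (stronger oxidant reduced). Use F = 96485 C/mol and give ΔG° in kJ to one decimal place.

-378.2 kJ

Cr³⁺/Cr²⁺ (E° = -0.37 V) is the cathode; Mg²⁺/Mg (E° = -2.33 V) is the anode, so E°cell = +1.96 V.
Balancing electrons gives n = 2 (lcm of 1 and 2).
ΔG° = −nFE° = −(2)(96485)(+1.96) = -378,221 J = -378.2 kJ.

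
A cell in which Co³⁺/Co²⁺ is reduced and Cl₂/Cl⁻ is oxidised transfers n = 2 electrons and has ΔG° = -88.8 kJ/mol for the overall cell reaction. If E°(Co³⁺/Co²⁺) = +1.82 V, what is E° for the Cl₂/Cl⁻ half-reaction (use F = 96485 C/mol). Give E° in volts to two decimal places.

E°cell = −ΔG°/(nF) = −(-88.8×10³)/((2)(96485)) = +0.460 V.
Since Co³⁺/Co²⁺ is the cathode and Cl₂/Cl⁻ the anode, E°cell = E°(Co³⁺/Co²⁺) − E°(Cl₂/Cl⁻).
So E°(Cl₂/Cl⁻) = E°(Co³⁺/Co²⁺) − E°cell = (+1.82) − (+0.460) = +1.36 V.

+1.36 V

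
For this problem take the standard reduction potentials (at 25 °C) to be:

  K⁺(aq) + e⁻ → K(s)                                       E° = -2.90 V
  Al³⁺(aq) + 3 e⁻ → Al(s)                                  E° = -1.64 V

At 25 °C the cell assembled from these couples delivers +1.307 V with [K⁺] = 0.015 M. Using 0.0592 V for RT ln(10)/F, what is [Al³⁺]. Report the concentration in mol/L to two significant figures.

0.00081 M

Al³⁺/Al is the cathode, K⁺/K the anode: E°cell = +1.26 V, n = 3.
Overall reaction: Al³⁺(aq) + 3 K(s) → Al(s) + 3 K⁺(aq); Q = [K⁺]^3/[Al³⁺]^1.
From E = E° − (0.0592/n) log Q: log Q = (E° − E)·n/0.0592 = (+1.26 − (+1.307))·3/0.0592 = -2.3818.
So 1·log[Al³⁺] = 3·log(0.015) − log Q = -5.4717 − (-2.3818) = -3.0899; [Al³⁺] = 10^(-3.0899) ≈ 0.00081 M.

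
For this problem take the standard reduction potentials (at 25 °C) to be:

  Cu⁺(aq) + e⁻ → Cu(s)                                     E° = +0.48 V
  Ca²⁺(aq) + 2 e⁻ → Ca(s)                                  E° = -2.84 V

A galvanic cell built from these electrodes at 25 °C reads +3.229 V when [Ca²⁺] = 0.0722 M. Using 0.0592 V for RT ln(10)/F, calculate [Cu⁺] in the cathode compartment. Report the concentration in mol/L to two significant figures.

0.0078 M

Cu⁺/Cu is the cathode, Ca²⁺/Ca the anode: E°cell = +3.32 V, n = 2.
Overall reaction: 2 Cu⁺(aq) + Ca(s) → 2 Cu(s) + Ca²⁺(aq); Q = [Ca²⁺]^1/[Cu⁺]^2.
From E = E° − (0.0592/n) log Q: log Q = (E° − E)·n/0.0592 = (+3.32 − (+3.229))·2/0.0592 = 3.0743.
So 2·log[Cu⁺] = 1·log(0.0722) − log Q = -1.1415 − (3.0743) = -4.2158; log[Cu⁺] = -4.2158 / 2 = -2.1079; [Cu⁺] = 10^(-2.1079) ≈ 0.0078 M.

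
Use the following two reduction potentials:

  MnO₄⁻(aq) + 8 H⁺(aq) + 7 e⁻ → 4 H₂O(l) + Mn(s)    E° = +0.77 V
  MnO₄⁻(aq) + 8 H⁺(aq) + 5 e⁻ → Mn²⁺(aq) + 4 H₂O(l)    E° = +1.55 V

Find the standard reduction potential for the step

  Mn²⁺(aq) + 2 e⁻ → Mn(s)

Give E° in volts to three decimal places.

Sequential free energies add, so n₃E°₃ = n₁E°₁ + n₂E°₂.
With n₃ = 7, and the known step contributing 5×(+1.55) V, the unknown satisfies 2·E° = 7×(+0.77) − 5×(+1.55) = -2.360.
E° = -2.360 / 2 = -1.180 V.

-1.180 V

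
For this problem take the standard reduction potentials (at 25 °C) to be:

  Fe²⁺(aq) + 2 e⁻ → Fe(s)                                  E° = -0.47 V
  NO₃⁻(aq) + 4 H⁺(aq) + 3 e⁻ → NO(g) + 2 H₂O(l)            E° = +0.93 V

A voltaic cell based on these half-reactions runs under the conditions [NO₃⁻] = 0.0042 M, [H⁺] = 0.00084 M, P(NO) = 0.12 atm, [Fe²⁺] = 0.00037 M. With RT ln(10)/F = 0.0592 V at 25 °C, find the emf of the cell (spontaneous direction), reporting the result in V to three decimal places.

NO₃⁻/NO is the cathode (higher E°), Fe²⁺/Fe the anode: E°cell = +0.93 − (-0.47) = +1.40 V, n = 6.
Overall: 2 NO₃⁻(aq) + 8 H⁺(aq) + 3 Fe(s) → 2 NO(g) + 4 H₂O(l) + 3 Fe²⁺(aq)
Q = P(NO)^2·[Fe²⁺]^3 / ([NO₃⁻]^2·[H⁺]^8); log Q = 17.222.
E = E° − (0.0592/n) log Q = +1.40 − (0.0592/6)(17.222) = +1.230 V.

+1.230 V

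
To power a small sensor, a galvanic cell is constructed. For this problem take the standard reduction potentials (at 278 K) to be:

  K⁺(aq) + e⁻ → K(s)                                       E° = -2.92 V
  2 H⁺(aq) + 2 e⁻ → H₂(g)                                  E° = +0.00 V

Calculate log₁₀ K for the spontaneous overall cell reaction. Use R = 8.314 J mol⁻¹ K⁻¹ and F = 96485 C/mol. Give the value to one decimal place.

Cathode: H⁺/H₂; anode: K⁺/K. E°cell = (+0.00) − (-2.92) = +2.92 V, with n = 2.
ΔG° = −nFE° = −RT ln K, so ln K = nFE°/(RT) = (2)(96485)(+2.92) / ((8.314)(278)) = 243.791.
log₁₀ K = 243.791 / ln 10 = 105.9.

105.9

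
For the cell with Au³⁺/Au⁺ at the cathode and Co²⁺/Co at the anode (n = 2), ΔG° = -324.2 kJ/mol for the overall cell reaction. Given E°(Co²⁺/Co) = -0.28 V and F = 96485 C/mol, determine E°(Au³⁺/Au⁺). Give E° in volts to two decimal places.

+1.40 V

E°cell = −ΔG°/(nF) = −(-324.2×10³)/((2)(96485)) = +1.680 V.
Since Au³⁺/Au⁺ is the cathode and Co²⁺/Co the anode, E°cell = E°(Au³⁺/Au⁺) − E°(Co²⁺/Co).
So E°(Au³⁺/Au⁺) = E°cell + E°(Co²⁺/Co) = +1.680 + (-0.28) = +1.40 V.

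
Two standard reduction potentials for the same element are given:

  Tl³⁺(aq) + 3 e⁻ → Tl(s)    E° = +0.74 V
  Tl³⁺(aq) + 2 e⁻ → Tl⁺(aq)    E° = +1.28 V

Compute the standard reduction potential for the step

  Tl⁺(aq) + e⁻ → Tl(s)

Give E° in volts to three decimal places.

-0.340 V

Sequential free energies add, so n₃E°₃ = n₁E°₁ + n₂E°₂.
With n₃ = 3, and the known step contributing 2×(+1.28) V, the unknown satisfies 1·E° = 3×(+0.74) − 2×(+1.28) = -0.340.
E° = -0.340 / 1 = -0.340 V.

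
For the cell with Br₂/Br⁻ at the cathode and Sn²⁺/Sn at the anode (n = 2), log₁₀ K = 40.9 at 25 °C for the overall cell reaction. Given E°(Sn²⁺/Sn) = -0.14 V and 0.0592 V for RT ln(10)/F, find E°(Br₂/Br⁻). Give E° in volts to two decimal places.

E°cell = (0.0592/n)·log K = (0.0592/2)(40.9) = +1.211 V.
Since Br₂/Br⁻ is the cathode and Sn²⁺/Sn the anode, E°cell = E°(Br₂/Br⁻) − E°(Sn²⁺/Sn).
So E°(Br₂/Br⁻) = E°cell + E°(Sn²⁺/Sn) = +1.211 + (-0.14) = +1.07 V.

+1.07 V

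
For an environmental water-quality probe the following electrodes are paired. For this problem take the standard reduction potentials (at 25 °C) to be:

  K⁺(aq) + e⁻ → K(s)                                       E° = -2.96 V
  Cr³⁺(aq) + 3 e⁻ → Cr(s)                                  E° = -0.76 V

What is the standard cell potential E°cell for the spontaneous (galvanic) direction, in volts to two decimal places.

The Cr³⁺/Cr couple has the higher reduction potential, so it is the cathode; K⁺/K is oxidised at the anode.
E°cell = E°(cathode) − E°(anode) = (-0.76) − (-2.96) = +2.20 V.
Since E°cell > 0, the reaction is spontaneous under standard conditions.

+2.20 V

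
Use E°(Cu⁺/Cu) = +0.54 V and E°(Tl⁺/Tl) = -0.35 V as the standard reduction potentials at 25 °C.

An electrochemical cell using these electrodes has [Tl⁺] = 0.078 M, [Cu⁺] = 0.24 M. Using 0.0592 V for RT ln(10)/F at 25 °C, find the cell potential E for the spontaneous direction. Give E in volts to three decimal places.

+0.919 V

Cu⁺/Cu is the cathode (higher E°), Tl⁺/Tl the anode: E°cell = +0.54 − (-0.35) = +0.89 V, n = 1.
Overall: Cu⁺(aq) + Tl(s) → Cu(s) + Tl⁺(aq)
Q = [Tl⁺] / ([Cu⁺]); log Q = -0.488.
E = E° − (0.0592/n) log Q = +0.89 − (0.0592/1)(-0.488) = +0.919 V.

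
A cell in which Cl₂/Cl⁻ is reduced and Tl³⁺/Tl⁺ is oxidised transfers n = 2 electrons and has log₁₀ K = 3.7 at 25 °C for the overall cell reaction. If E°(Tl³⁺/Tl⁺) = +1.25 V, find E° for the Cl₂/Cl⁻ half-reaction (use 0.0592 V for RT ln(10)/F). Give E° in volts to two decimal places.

E°cell = (0.0592/n)·log K = (0.0592/2)(3.7) = +0.110 V.
Since Cl₂/Cl⁻ is the cathode and Tl³⁺/Tl⁺ the anode, E°cell = E°(Cl₂/Cl⁻) − E°(Tl³⁺/Tl⁺).
So E°(Cl₂/Cl⁻) = E°cell + E°(Tl³⁺/Tl⁺) = +0.110 + (+1.25) = +1.36 V.

+1.36 V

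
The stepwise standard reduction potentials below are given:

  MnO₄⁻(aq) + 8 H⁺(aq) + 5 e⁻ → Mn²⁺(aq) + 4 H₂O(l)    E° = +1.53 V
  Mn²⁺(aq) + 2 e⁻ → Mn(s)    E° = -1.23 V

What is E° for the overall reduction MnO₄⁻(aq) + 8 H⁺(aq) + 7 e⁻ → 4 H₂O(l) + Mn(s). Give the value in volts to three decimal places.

+0.741 V

Since ΔG° = −nFE° is additive over sequential reductions, n₃E°₃ = n₁E°₁ + n₂E°₂.
E°₃ = (5×+1.53 + 2×-1.23) / 7 = (+5.190) / 7 = +0.741 V.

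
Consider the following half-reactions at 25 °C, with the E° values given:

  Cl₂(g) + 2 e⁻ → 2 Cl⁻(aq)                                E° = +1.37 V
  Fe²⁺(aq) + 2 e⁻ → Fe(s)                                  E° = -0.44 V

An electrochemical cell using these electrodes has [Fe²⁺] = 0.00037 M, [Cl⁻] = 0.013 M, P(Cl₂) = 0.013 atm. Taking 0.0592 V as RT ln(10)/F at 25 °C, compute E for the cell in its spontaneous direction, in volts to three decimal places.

Cl₂/Cl⁻ is the cathode (higher E°), Fe²⁺/Fe the anode: E°cell = +1.37 − (-0.44) = +1.81 V, n = 2.
Overall: Cl₂(g) + Fe(s) → 2 Cl⁻(aq) + Fe²⁺(aq)
Q = [Cl⁻]^2·[Fe²⁺] / (P(Cl₂)); log Q = -5.318.
E = E° − (0.0592/n) log Q = +1.81 − (0.0592/2)(-5.318) = +1.967 V.

+1.967 V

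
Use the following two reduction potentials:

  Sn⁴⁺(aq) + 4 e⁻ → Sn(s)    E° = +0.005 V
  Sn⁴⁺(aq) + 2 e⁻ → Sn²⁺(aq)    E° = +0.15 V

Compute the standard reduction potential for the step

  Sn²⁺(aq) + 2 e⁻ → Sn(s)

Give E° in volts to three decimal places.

Sequential free energies add, so n₃E°₃ = n₁E°₁ + n₂E°₂.
With n₃ = 4, and the known step contributing 2×(+0.15) V, the unknown satisfies 2·E° = 4×(+0.005) − 2×(+0.15) = -0.280.
E° = -0.280 / 2 = -0.140 V.

-0.140 V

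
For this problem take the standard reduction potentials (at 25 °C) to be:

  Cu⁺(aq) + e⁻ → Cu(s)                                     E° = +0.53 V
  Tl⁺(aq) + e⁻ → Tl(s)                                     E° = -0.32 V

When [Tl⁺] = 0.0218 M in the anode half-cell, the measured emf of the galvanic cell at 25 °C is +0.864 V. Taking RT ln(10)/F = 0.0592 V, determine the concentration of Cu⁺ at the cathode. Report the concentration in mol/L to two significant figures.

0.038 M

Cu⁺/Cu is the cathode, Tl⁺/Tl the anode: E°cell = +0.85 V, n = 1.
Overall reaction: Cu⁺(aq) + Tl(s) → Cu(s) + Tl⁺(aq); Q = [Tl⁺]^1/[Cu⁺]^1.
From E = E° − (0.0592/n) log Q: log Q = (E° − E)·n/0.0592 = (+0.85 − (+0.864))·1/0.0592 = -0.2365.
So 1·log[Cu⁺] = 1·log(0.0218) − log Q = -1.6615 − (-0.2365) = -1.4250; [Cu⁺] = 10^(-1.4250) ≈ 0.038 M.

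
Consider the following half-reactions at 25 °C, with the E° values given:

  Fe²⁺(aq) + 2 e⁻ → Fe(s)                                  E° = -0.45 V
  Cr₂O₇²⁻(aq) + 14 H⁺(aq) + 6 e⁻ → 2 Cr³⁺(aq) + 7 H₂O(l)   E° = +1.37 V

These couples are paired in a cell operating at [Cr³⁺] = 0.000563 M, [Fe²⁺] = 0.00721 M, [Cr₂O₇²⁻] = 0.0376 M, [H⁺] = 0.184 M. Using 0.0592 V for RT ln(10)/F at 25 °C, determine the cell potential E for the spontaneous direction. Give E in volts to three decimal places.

+1.832 V

Cr₂O₇²⁻/Cr³⁺ is the cathode (higher E°), Fe²⁺/Fe the anode: E°cell = +1.37 − (-0.45) = +1.82 V, n = 6.
Overall: Cr₂O₇²⁻(aq) + 14 H⁺(aq) + 3 Fe(s) → 2 Cr³⁺(aq) + 7 H₂O(l) + 3 Fe²⁺(aq)
Q = [Cr³⁺]^2·[Fe²⁺]^3 / ([Cr₂O₇²⁻]·[H⁺]^14); log Q = -1.208.
E = E° − (0.0592/n) log Q = +1.82 − (0.0592/6)(-1.208) = +1.832 V.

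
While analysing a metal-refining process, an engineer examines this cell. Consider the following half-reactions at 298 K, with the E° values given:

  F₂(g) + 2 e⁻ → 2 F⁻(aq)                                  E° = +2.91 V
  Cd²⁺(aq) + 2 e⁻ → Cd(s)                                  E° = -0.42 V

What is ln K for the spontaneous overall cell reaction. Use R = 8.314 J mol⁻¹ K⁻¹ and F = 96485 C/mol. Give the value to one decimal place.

Cathode: F₂/F⁻; anode: Cd²⁺/Cd. E°cell = (+2.91) − (-0.42) = +3.33 V, with n = 2.
ΔG° = −nFE° = −RT ln K, so ln K = nFE°/(RT) = (2)(96485)(+3.33) / ((8.314)(298)) = 259.363.

259.4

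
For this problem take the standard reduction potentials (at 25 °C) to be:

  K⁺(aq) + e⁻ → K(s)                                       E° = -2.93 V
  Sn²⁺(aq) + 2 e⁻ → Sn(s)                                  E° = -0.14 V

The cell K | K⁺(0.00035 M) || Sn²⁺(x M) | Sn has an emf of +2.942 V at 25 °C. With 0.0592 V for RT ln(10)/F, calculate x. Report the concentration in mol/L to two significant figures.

Sn²⁺/Sn is the cathode, K⁺/K the anode: E°cell = +2.79 V, n = 2.
Overall reaction: Sn²⁺(aq) + 2 K(s) → Sn(s) + 2 K⁺(aq); Q = [K⁺]^2/[Sn²⁺]^1.
From E = E° − (0.0592/n) log Q: log Q = (E° − E)·n/0.0592 = (+2.79 − (+2.942))·2/0.0592 = -5.1351.
So 1·log[Sn²⁺] = 2·log(0.00035) − log Q = -6.9119 − (-5.1351) = -1.7768; [Sn²⁺] = 10^(-1.7768) ≈ 0.017 M.

0.017 M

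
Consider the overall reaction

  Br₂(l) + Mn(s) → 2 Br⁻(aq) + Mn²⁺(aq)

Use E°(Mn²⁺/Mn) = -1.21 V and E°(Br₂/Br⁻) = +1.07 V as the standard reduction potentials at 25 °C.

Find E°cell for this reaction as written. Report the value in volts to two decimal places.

+2.28 V

The Br₂/Br⁻ couple has the higher reduction potential, so it is the cathode; Mn²⁺/Mn is oxidised at the anode.
E°cell = E°(cathode) − E°(anode) = (+1.07) − (-1.21) = +2.28 V.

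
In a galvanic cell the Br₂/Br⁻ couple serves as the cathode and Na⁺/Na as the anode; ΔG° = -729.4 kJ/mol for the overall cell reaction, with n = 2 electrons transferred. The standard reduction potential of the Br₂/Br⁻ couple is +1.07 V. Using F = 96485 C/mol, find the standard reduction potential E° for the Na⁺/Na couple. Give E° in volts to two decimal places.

E°cell = −ΔG°/(nF) = −(-729.4×10³)/((2)(96485)) = +3.780 V.
Since Br₂/Br⁻ is the cathode and Na⁺/Na the anode, E°cell = E°(Br₂/Br⁻) − E°(Na⁺/Na).
So E°(Na⁺/Na) = E°(Br₂/Br⁻) − E°cell = (+1.07) − (+3.780) = -2.71 V.

-2.71 V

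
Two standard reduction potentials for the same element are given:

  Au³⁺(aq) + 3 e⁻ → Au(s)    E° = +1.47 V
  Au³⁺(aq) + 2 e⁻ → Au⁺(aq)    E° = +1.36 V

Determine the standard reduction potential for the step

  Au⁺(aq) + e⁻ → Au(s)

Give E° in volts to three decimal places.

Sequential free energies add, so n₃E°₃ = n₁E°₁ + n₂E°₂.
With n₃ = 3, and the known step contributing 2×(+1.36) V, the unknown satisfies 1·E° = 3×(+1.47) − 2×(+1.36) = +1.690.
E° = +1.690 / 1 = +1.690 V.

+1.690 V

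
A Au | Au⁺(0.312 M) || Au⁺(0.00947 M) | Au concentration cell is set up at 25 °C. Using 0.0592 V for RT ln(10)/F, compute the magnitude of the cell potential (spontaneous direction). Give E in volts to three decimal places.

+0.090 V

For a concentration cell E°cell = 0. The 0.312 M side is the cathode (reduction is favoured where [Au⁺] is higher).
With n = 1, E = −(0.0592/1) log([Au⁺]ₐₙ/[Au⁺]꜀ₐₜ) = −(0.0592/1) log(0.00947/0.312) = −(0.0592/1)(-1.518) = +0.090 V.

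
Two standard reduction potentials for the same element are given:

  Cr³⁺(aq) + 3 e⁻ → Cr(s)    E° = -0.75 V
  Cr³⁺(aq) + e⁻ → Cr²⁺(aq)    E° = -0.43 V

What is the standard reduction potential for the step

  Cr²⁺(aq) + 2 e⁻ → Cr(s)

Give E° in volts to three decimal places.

Sequential free energies add, so n₃E°₃ = n₁E°₁ + n₂E°₂.
With n₃ = 3, and the known step contributing 1×(-0.43) V, the unknown satisfies 2·E° = 3×(-0.75) − 1×(-0.43) = -1.820.
E° = -1.820 / 2 = -0.910 V.

-0.910 V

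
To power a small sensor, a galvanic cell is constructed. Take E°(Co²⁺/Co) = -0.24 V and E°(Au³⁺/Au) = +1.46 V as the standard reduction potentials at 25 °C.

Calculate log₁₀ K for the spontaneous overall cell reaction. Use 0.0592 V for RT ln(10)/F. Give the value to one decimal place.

Cathode: Au³⁺/Au; anode: Co²⁺/Co. E°cell = +1.70 V, n = 6.
log K = nE°cell / 0.0592 = (6)(+1.70) / 0.0592 = 172.3.

172.3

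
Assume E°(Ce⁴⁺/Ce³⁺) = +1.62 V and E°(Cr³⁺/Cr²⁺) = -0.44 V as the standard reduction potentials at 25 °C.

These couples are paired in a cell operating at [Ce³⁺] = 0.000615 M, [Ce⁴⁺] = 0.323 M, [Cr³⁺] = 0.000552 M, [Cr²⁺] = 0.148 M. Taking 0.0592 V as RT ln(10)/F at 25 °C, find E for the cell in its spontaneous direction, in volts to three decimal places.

Ce⁴⁺/Ce³⁺ is the cathode (higher E°), Cr³⁺/Cr²⁺ the anode: E°cell = +1.62 − (-0.44) = +2.06 V, n = 1.
Overall: Ce⁴⁺(aq) + Cr²⁺(aq) → Ce³⁺(aq) + Cr³⁺(aq)
Q = [Ce³⁺]·[Cr³⁺] / ([Ce⁴⁺]·[Cr²⁺]); log Q = -5.149.
E = E° − (0.0592/n) log Q = +2.06 − (0.0592/1)(-5.149) = +2.365 V.

+2.365 V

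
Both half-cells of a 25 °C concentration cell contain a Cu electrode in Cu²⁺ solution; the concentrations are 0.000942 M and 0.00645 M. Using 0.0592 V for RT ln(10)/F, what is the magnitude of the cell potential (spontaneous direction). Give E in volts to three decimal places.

+0.025 V

For a concentration cell E°cell = 0. The 0.00645 M side is the cathode (reduction is favoured where [Cu²⁺] is higher).
With n = 2, E = −(0.0592/2) log([Cu²⁺]ₐₙ/[Cu²⁺]꜀ₐₜ) = −(0.0592/2) log(0.000942/0.00645) = −(0.0592/2)(-0.836) = +0.025 V.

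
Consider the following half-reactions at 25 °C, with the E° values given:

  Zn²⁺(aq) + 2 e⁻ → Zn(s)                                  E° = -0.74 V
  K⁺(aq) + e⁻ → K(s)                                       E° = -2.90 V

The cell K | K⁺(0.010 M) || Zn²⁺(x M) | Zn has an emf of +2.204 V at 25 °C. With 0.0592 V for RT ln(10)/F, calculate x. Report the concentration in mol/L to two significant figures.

0.0031 M

Zn²⁺/Zn is the cathode, K⁺/K the anode: E°cell = +2.16 V, n = 2.
Overall reaction: Zn²⁺(aq) + 2 K(s) → Zn(s) + 2 K⁺(aq); Q = [K⁺]^2/[Zn²⁺]^1.
From E = E° − (0.0592/n) log Q: log Q = (E° − E)·n/0.0592 = (+2.16 − (+2.204))·2/0.0592 = -1.4865.
So 1·log[Zn²⁺] = 2·log(0.01) − log Q = -4.0000 − (-1.4865) = -2.5135; [Zn²⁺] = 10^(-2.5135) ≈ 0.0031 M.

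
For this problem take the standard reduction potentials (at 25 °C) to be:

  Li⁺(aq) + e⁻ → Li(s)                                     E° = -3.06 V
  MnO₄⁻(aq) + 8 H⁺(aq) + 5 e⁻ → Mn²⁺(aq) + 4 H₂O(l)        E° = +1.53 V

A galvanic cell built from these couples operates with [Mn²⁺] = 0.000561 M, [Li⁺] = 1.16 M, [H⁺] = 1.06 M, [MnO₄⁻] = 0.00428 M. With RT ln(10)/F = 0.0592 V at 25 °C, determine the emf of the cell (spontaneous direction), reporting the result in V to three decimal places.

+4.599 V

MnO₄⁻/Mn²⁺ is the cathode (higher E°), Li⁺/Li the anode: E°cell = +1.53 − (-3.06) = +4.59 V, n = 5.
Overall: MnO₄⁻(aq) + 8 H⁺(aq) + 5 Li(s) → Mn²⁺(aq) + 4 H₂O(l) + 5 Li⁺(aq)
Q = [Mn²⁺]·[Li⁺]^5 / ([MnO₄⁻]·[H⁺]^8); log Q = -0.763.
E = E° − (0.0592/n) log Q = +4.59 − (0.0592/5)(-0.763) = +4.599 V.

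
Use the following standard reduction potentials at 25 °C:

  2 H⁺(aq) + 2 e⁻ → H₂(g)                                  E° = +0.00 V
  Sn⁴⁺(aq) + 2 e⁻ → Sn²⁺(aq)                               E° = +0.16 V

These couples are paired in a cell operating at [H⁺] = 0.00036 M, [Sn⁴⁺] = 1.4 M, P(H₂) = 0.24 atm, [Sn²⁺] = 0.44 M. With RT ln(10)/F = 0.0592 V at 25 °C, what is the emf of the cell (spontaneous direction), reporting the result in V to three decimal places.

Sn⁴⁺/Sn²⁺ is the cathode (higher E°), H⁺/H₂ the anode: E°cell = +0.16 − (+0.00) = +0.16 V, n = 2.
Overall: Sn⁴⁺(aq) + H₂(g) → Sn²⁺(aq) + 2 H⁺(aq)
Q = [Sn²⁺]·[H⁺]^2 / ([Sn⁴⁺]·P(H₂)); log Q = -6.770.
E = E° − (0.0592/n) log Q = +0.16 − (0.0592/2)(-6.770) = +0.360 V.

+0.360 V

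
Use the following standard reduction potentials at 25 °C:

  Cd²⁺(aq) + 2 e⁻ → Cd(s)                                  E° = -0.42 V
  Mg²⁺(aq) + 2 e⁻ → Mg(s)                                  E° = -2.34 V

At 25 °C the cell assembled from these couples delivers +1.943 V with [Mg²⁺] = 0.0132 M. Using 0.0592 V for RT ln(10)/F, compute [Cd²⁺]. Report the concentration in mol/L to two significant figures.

0.079 M

Cd²⁺/Cd is the cathode, Mg²⁺/Mg the anode: E°cell = +1.92 V, n = 2.
Overall reaction: Cd²⁺(aq) + Mg(s) → Cd(s) + Mg²⁺(aq); Q = [Mg²⁺]^1/[Cd²⁺]^1.
From E = E° − (0.0592/n) log Q: log Q = (E° − E)·n/0.0592 = (+1.92 − (+1.943))·2/0.0592 = -0.7770.
So 1·log[Cd²⁺] = 1·log(0.0132) − log Q = -1.8794 − (-0.7770) = -1.1024; [Cd²⁺] = 10^(-1.1024) ≈ 0.079 M.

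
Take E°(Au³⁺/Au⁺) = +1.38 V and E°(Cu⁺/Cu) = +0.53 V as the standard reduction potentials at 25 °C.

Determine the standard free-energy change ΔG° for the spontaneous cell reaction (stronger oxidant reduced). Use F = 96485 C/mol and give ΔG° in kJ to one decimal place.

-164.0 kJ

Au³⁺/Au⁺ (E° = +1.38 V) is the cathode; Cu⁺/Cu (E° = +0.53 V) is the anode, so E°cell = +0.85 V.
Balancing electrons gives n = 2 (lcm of 2 and 1).
ΔG° = −nFE° = −(2)(96485)(+0.85) = -164,024 J = -164.0 kJ.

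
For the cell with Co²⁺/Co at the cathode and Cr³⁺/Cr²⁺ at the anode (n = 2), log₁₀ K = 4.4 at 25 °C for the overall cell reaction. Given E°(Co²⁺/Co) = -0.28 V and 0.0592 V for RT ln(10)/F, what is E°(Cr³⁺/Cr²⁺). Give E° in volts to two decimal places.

-0.41 V

E°cell = (0.0592/n)·log K = (0.0592/2)(4.4) = +0.130 V.
Since Co²⁺/Co is the cathode and Cr³⁺/Cr²⁺ the anode, E°cell = E°(Co²⁺/Co) − E°(Cr³⁺/Cr²⁺).
So E°(Cr³⁺/Cr²⁺) = E°(Co²⁺/Co) − E°cell = (-0.28) − (+0.130) = -0.41 V.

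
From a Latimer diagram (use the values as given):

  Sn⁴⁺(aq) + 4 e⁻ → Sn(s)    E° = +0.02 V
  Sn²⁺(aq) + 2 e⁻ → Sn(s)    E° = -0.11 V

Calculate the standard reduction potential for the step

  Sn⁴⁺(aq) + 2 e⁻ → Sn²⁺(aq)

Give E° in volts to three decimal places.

Sequential free energies add, so n₃E°₃ = n₁E°₁ + n₂E°₂.
With n₃ = 4, and the known step contributing 2×(-0.11) V, the unknown satisfies 2·E° = 4×(+0.02) − 2×(-0.11) = +0.300.
E° = +0.300 / 2 = +0.150 V.

+0.150 V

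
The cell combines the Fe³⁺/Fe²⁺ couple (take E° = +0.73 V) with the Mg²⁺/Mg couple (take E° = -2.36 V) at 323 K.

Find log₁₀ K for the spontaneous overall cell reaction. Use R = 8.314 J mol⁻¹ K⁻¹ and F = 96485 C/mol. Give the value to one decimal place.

Cathode: Fe³⁺/Fe²⁺; anode: Mg²⁺/Mg. E°cell = (+0.73) − (-2.36) = +3.09 V, with n = 2.
ΔG° = −nFE° = −RT ln K, so ln K = nFE°/(RT) = (2)(96485)(+3.09) / ((8.314)(323)) = 222.042.
log₁₀ K = 222.042 / ln 10 = 96.4.

96.4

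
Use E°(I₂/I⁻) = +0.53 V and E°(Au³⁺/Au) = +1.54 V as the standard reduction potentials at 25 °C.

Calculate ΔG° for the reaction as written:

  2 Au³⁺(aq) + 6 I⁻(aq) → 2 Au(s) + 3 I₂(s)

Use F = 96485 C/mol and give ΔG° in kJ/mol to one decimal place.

As written, Au³⁺/Au is reduced (cathode) and I₂/I⁻ is oxidised (anode), so E°cell = (+1.54) − (+0.53) = +1.01 V.
Balancing electrons gives n = 6.
ΔG° = −nFE° = −(6)(96485)(+1.01) = -584,699 J = -584.7 kJ/mol.

-584.7 kJ/mol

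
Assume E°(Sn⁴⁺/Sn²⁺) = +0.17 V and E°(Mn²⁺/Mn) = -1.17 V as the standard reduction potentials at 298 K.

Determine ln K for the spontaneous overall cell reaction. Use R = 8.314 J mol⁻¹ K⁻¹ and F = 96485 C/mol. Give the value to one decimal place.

Cathode: Sn⁴⁺/Sn²⁺; anode: Mn²⁺/Mn. E°cell = (+0.17) − (-1.17) = +1.34 V, with n = 2.
ΔG° = −nFE° = −RT ln K, so ln K = nFE°/(RT) = (2)(96485)(+1.34) / ((8.314)(298)) = 104.368.

104.4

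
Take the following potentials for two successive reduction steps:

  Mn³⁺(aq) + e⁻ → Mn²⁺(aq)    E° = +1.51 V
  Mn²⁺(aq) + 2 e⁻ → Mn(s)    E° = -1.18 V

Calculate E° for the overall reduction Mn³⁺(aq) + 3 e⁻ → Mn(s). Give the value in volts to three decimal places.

-0.283 V

Standard free energies of sequential steps add: ΔG°₃ = ΔG°₁ + ΔG°₂, so n₃E°₃ = n₁E°₁ + n₂E°₂.
E°₃ = (1×+1.51 + 2×-1.18) / 3 = (-0.850) / 3 = -0.283 V.
E° values themselves are not directly additive — weighting by electron count is essential.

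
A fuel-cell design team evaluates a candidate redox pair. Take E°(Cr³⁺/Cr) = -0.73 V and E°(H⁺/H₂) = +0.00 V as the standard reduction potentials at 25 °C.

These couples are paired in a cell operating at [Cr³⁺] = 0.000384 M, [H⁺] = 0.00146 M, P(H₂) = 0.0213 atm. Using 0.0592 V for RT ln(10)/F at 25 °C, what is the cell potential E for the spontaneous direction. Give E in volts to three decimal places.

+0.679 V

H⁺/H₂ is the cathode (higher E°), Cr³⁺/Cr the anode: E°cell = +0.00 − (-0.73) = +0.73 V, n = 6.
Overall: 6 H⁺(aq) + 2 Cr(s) → 3 H₂(g) + 2 Cr³⁺(aq)
Q = P(H₂)^3·[Cr³⁺]^2 / ([H⁺]^6); log Q = 5.168.
E = E° − (0.0592/n) log Q = +0.73 − (0.0592/6)(5.168) = +0.679 V.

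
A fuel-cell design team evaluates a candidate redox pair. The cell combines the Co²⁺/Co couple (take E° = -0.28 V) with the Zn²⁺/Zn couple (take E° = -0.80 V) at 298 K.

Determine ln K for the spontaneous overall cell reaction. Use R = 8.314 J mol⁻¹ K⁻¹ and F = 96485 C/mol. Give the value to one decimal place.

40.5

Cathode: Co²⁺/Co; anode: Zn²⁺/Zn. E°cell = (-0.28) − (-0.80) = +0.52 V, with n = 2.
ΔG° = −nFE° = −RT ln K, so ln K = nFE°/(RT) = (2)(96485)(+0.52) / ((8.314)(298)) = 40.501.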